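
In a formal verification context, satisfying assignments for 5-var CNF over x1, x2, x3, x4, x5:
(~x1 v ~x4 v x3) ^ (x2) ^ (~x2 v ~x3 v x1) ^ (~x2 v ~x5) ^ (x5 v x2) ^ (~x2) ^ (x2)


CNF with 7 clauses over 5 vars (32 assignments).
An assignment satisfies CNF iff every clause has >=1 true literal.
Check each row (bits = x1,x2,x3,x4,x5; clause T/F shown):
  row 0 [00000]: clauses=TFTTFTF -> 0
  row 1 [00001]: clauses=TFTTTTF -> 0
  row 2 [00010]: clauses=TFTTFTF -> 0
  row 3 [00011]: clauses=TFTTTTF -> 0
  row 4 [00100]: clauses=TFTTFTF -> 0
  row 5 [00101]: clauses=TFTTTTF -> 0
  row 6 [00110]: clauses=TFTTFTF -> 0
  row 7 [00111]: clauses=TFTTTTF -> 0
  row 8 [01000]: clauses=TTTTTFT -> 0
  row 9 [01001]: clauses=TTTFTFT -> 0
  row 10 [01010]: clauses=TTTTTFT -> 0
  row 11 [01011]: clauses=TTTFTFT -> 0
  row 12 [01100]: clauses=TTFTTFT -> 0
  row 13 [01101]: clauses=TTFFTFT -> 0
  row 14 [01110]: clauses=TTFTTFT -> 0
  row 15 [01111]: clauses=TTFFTFT -> 0
  row 16 [10000]: clauses=TFTTFTF -> 0
  row 17 [10001]: clauses=TFTTTTF -> 0
  row 18 [10010]: clauses=FFTTFTF -> 0
  row 19 [10011]: clauses=FFTTTTF -> 0
  row 20 [10100]: clauses=TFTTFTF -> 0
  row 21 [10101]: clauses=TFTTTTF -> 0
  row 22 [10110]: clauses=TFTTFTF -> 0
  row 23 [10111]: clauses=TFTTTTF -> 0
  row 24 [11000]: clauses=TTTTTFT -> 0
  row 25 [11001]: clauses=TTTFTFT -> 0
  row 26 [11010]: clauses=FTTTTFT -> 0
  row 27 [11011]: clauses=FTTFTFT -> 0
  row 28 [11100]: clauses=TTTTTFT -> 0
  row 29 [11101]: clauses=TTTFTFT -> 0
  row 30 [11110]: clauses=TTTTTFT -> 0
  row 31 [11111]: clauses=TTTFTFT -> 0
Full result column, 8 rows per line (x1,x2 fixed per line; x3,x4,x5 runs 000..111 left to right):
  rows 0-7 [x1,x2=00]: 00000000  (ones: 0)
  rows 8-15 [x1,x2=01]: 00000000  (ones: 0)
  rows 16-23 [x1,x2=10]: 00000000  (ones: 0)
  rows 24-31 [x1,x2=11]: 00000000  (ones: 0)
Satisfying assignments = 0+0+0+0 = 0

0


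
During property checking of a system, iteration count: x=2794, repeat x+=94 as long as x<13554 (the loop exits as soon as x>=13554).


Step 1: x goes from 2794 toward 13554 by 94; the body runs while x<13554, so iterations = ceil((bound-start)/step)
Step 2: Distance=10760
Step 3: ceil(10760/94)=115

115


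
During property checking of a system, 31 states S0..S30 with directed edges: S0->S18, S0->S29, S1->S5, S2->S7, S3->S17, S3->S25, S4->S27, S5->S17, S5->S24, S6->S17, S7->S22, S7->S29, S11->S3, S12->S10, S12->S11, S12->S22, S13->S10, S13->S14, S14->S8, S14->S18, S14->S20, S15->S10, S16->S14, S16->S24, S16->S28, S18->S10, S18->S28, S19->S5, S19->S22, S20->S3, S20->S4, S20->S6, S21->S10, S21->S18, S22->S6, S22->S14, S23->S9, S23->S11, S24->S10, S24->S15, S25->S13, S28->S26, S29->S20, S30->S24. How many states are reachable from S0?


BFS from S0:
  layer 0: {S0}
  layer 1: {S18, S29}
  layer 2: {S10, S20, S28}
  layer 3: {S3, S4, S6, S26}
  layer 4: {S17, S25, S27}
  layer 5: {S13}
  layer 6: {S14}
  layer 7: {S8}
Reachable set: {S0, S3, S4, S6, S8, S10, S13, S14, S17, S18, S20, S25, S26, S27, S28, S29}
Count = 16

16


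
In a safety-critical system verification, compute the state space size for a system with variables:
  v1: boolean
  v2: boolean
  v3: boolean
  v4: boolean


State space = product of domain sizes of all variables.
Domain sizes:
  v1 (boolean): 2
  v2 (boolean): 2
  v3 (boolean): 2
  v4 (boolean): 2
Product = 2 * 2 * 2 * 2 = 16

16


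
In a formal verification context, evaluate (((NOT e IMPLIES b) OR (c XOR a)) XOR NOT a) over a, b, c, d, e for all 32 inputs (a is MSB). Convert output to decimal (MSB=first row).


Formula: (((NOT e IMPLIES b) OR (c XOR a)) XOR NOT a) over a, b, c, d, e (32 rows)
Evaluate each row (bits = a,b,c,d,e, MSB first):
  row 0 [00000]: (((NOT 0 IMPLIES 0) OR (0 XOR 0)) XOR NOT 0) -> 1
  row 1 [00001]: (((NOT 1 IMPLIES 0) OR (0 XOR 0)) XOR NOT 0) -> 0
  row 2 [00010]: (((NOT 0 IMPLIES 0) OR (0 XOR 0)) XOR NOT 0) -> 1
  row 3 [00011]: (((NOT 1 IMPLIES 0) OR (0 XOR 0)) XOR NOT 0) -> 0
  row 4 [00100]: (((NOT 0 IMPLIES 0) OR (1 XOR 0)) XOR NOT 0) -> 0
  row 5 [00101]: (((NOT 1 IMPLIES 0) OR (1 XOR 0)) XOR NOT 0) -> 0
  row 6 [00110]: (((NOT 0 IMPLIES 0) OR (1 XOR 0)) XOR NOT 0) -> 0
  row 7 [00111]: (((NOT 1 IMPLIES 0) OR (1 XOR 0)) XOR NOT 0) -> 0
  row 8 [01000]: (((NOT 0 IMPLIES 1) OR (0 XOR 0)) XOR NOT 0) -> 0
  row 9 [01001]: (((NOT 1 IMPLIES 1) OR (0 XOR 0)) XOR NOT 0) -> 0
  row 10 [01010]: (((NOT 0 IMPLIES 1) OR (0 XOR 0)) XOR NOT 0) -> 0
  row 11 [01011]: (((NOT 1 IMPLIES 1) OR (0 XOR 0)) XOR NOT 0) -> 0
  row 12 [01100]: (((NOT 0 IMPLIES 1) OR (1 XOR 0)) XOR NOT 0) -> 0
  row 13 [01101]: (((NOT 1 IMPLIES 1) OR (1 XOR 0)) XOR NOT 0) -> 0
  row 14 [01110]: (((NOT 0 IMPLIES 1) OR (1 XOR 0)) XOR NOT 0) -> 0
  row 15 [01111]: (((NOT 1 IMPLIES 1) OR (1 XOR 0)) XOR NOT 0) -> 0
  row 16 [10000]: (((NOT 0 IMPLIES 0) OR (0 XOR 1)) XOR NOT 1) -> 1
  row 17 [10001]: (((NOT 1 IMPLIES 0) OR (0 XOR 1)) XOR NOT 1) -> 1
  row 18 [10010]: (((NOT 0 IMPLIES 0) OR (0 XOR 1)) XOR NOT 1) -> 1
  row 19 [10011]: (((NOT 1 IMPLIES 0) OR (0 XOR 1)) XOR NOT 1) -> 1
  row 20 [10100]: (((NOT 0 IMPLIES 0) OR (1 XOR 1)) XOR NOT 1) -> 0
  row 21 [10101]: (((NOT 1 IMPLIES 0) OR (1 XOR 1)) XOR NOT 1) -> 1
  row 22 [10110]: (((NOT 0 IMPLIES 0) OR (1 XOR 1)) XOR NOT 1) -> 0
  row 23 [10111]: (((NOT 1 IMPLIES 0) OR (1 XOR 1)) XOR NOT 1) -> 1
  row 24 [11000]: (((NOT 0 IMPLIES 1) OR (0 XOR 1)) XOR NOT 1) -> 1
  row 25 [11001]: (((NOT 1 IMPLIES 1) OR (0 XOR 1)) XOR NOT 1) -> 1
  row 26 [11010]: (((NOT 0 IMPLIES 1) OR (0 XOR 1)) XOR NOT 1) -> 1
  row 27 [11011]: (((NOT 1 IMPLIES 1) OR (0 XOR 1)) XOR NOT 1) -> 1
  row 28 [11100]: (((NOT 0 IMPLIES 1) OR (1 XOR 1)) XOR NOT 1) -> 1
  row 29 [11101]: (((NOT 1 IMPLIES 1) OR (1 XOR 1)) XOR NOT 1) -> 1
  row 30 [11110]: (((NOT 0 IMPLIES 1) OR (1 XOR 1)) XOR NOT 1) -> 1
  row 31 [11111]: (((NOT 1 IMPLIES 1) OR (1 XOR 1)) XOR NOT 1) -> 1
Full result column, 4 rows per line (a,b,c fixed per line; d,e runs 00..11 left to right):
  rows 0-3 [a,b,c=000]: 1010  = hex A
  rows 4-7 [a,b,c=001]: 0000  = hex 0
  rows 8-11 [a,b,c=010]: 0000  = hex 0
  rows 12-15 [a,b,c=011]: 0000  = hex 0
  rows 16-19 [a,b,c=100]: 1111  = hex F
  rows 20-23 [a,b,c=101]: 0101  = hex 5
  rows 24-27 [a,b,c=110]: 1111  = hex F
  rows 28-31 [a,b,c=111]: 1111  = hex F
Output column (row 0 .. row 31) = 10100000000000001111010111111111
Output column grouped in 4s = 1010 0000 0000 0000 1111 0101 1111 1111 = 0xA000F5FF
Convert to decimal digit by digit (value = value*16 + digit):
  A -> 10
  10*16 + 0 = 160
  160*16 + 0 = 2560
  2560*16 + 0 = 40960
  40960*16 + 15 (F) = 655375
  655375*16 + 5 = 10486005
  10486005*16 + 15 (F) = 167776095
  167776095*16 + 15 (F) = 2684417535
Decimal = 2684417535

2684417535


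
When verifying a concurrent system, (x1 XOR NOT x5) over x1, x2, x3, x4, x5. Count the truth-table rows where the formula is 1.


Formula: (x1 XOR NOT x5) over 5 vars (32 rows)
Evaluate each row (x1, x2, x3, x4, x5 as bits, MSB first):
  row 0 [00000]: (0 XOR NOT 0) -> 1
  row 1 [00001]: (0 XOR NOT 1) -> 0
  row 2 [00010]: (0 XOR NOT 0) -> 1
  row 3 [00011]: (0 XOR NOT 1) -> 0
  row 4 [00100]: (0 XOR NOT 0) -> 1
  row 5 [00101]: (0 XOR NOT 1) -> 0
  row 6 [00110]: (0 XOR NOT 0) -> 1
  row 7 [00111]: (0 XOR NOT 1) -> 0
  row 8 [01000]: (0 XOR NOT 0) -> 1
  row 9 [01001]: (0 XOR NOT 1) -> 0
  row 10 [01010]: (0 XOR NOT 0) -> 1
  row 11 [01011]: (0 XOR NOT 1) -> 0
  row 12 [01100]: (0 XOR NOT 0) -> 1
  row 13 [01101]: (0 XOR NOT 1) -> 0
  row 14 [01110]: (0 XOR NOT 0) -> 1
  row 15 [01111]: (0 XOR NOT 1) -> 0
  row 16 [10000]: (1 XOR NOT 0) -> 0
  row 17 [10001]: (1 XOR NOT 1) -> 1
  row 18 [10010]: (1 XOR NOT 0) -> 0
  row 19 [10011]: (1 XOR NOT 1) -> 1
  row 20 [10100]: (1 XOR NOT 0) -> 0
  row 21 [10101]: (1 XOR NOT 1) -> 1
  row 22 [10110]: (1 XOR NOT 0) -> 0
  row 23 [10111]: (1 XOR NOT 1) -> 1
  row 24 [11000]: (1 XOR NOT 0) -> 0
  row 25 [11001]: (1 XOR NOT 1) -> 1
  row 26 [11010]: (1 XOR NOT 0) -> 0
  row 27 [11011]: (1 XOR NOT 1) -> 1
  row 28 [11100]: (1 XOR NOT 0) -> 0
  row 29 [11101]: (1 XOR NOT 1) -> 1
  row 30 [11110]: (1 XOR NOT 0) -> 0
  row 31 [11111]: (1 XOR NOT 1) -> 1
Full result column, 8 rows per line (x1,x2 fixed per line; x3,x4,x5 runs 000..111 left to right):
  rows 0-7 [x1,x2=00]: 10101010  (ones: 4)
  rows 8-15 [x1,x2=01]: 10101010  (ones: 4)
  rows 16-23 [x1,x2=10]: 01010101  (ones: 4)
  rows 24-31 [x1,x2=11]: 01010101  (ones: 4)
Count of 1-rows = 4+4+4+4 = 16

16


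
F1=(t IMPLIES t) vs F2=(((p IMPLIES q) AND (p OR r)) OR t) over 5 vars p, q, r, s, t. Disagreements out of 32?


F1 = (t IMPLIES t)
F2 = (((p IMPLIES q) AND (p OR r)) OR t)
Evaluate both on each of 32 rows (bits = p,q,r,s,t):
  row 0 [00000]: F1=1 F2=0 (differ) -> 1
  row 1 [00001]: F1=1 F2=1 -> 0
  row 2 [00010]: F1=1 F2=0 (differ) -> 1
  row 3 [00011]: F1=1 F2=1 -> 0
  row 4 [00100]: F1=1 F2=1 -> 0
  row 5 [00101]: F1=1 F2=1 -> 0
  row 6 [00110]: F1=1 F2=1 -> 0
  row 7 [00111]: F1=1 F2=1 -> 0
  row 8 [01000]: F1=1 F2=0 (differ) -> 1
  row 9 [01001]: F1=1 F2=1 -> 0
  row 10 [01010]: F1=1 F2=0 (differ) -> 1
  row 11 [01011]: F1=1 F2=1 -> 0
  row 12 [01100]: F1=1 F2=1 -> 0
  row 13 [01101]: F1=1 F2=1 -> 0
  row 14 [01110]: F1=1 F2=1 -> 0
  row 15 [01111]: F1=1 F2=1 -> 0
  row 16 [10000]: F1=1 F2=0 (differ) -> 1
  row 17 [10001]: F1=1 F2=1 -> 0
  row 18 [10010]: F1=1 F2=0 (differ) -> 1
  row 19 [10011]: F1=1 F2=1 -> 0
  row 20 [10100]: F1=1 F2=0 (differ) -> 1
  row 21 [10101]: F1=1 F2=1 -> 0
  row 22 [10110]: F1=1 F2=0 (differ) -> 1
  row 23 [10111]: F1=1 F2=1 -> 0
  row 24 [11000]: F1=1 F2=1 -> 0
  row 25 [11001]: F1=1 F2=1 -> 0
  row 26 [11010]: F1=1 F2=1 -> 0
  row 27 [11011]: F1=1 F2=1 -> 0
  row 28 [11100]: F1=1 F2=1 -> 0
  row 29 [11101]: F1=1 F2=1 -> 0
  row 30 [11110]: F1=1 F2=1 -> 0
  row 31 [11111]: F1=1 F2=1 -> 0
Full result column, 8 rows per line (p,q fixed per line; r,s,t runs 000..111 left to right):
  rows 0-7 [p,q=00]: 10100000  (ones: 2)
  rows 8-15 [p,q=01]: 10100000  (ones: 2)
  rows 16-23 [p,q=10]: 10101010  (ones: 4)
  rows 24-31 [p,q=11]: 00000000  (ones: 0)
Disagreements = 2+2+4+0 = 8

8


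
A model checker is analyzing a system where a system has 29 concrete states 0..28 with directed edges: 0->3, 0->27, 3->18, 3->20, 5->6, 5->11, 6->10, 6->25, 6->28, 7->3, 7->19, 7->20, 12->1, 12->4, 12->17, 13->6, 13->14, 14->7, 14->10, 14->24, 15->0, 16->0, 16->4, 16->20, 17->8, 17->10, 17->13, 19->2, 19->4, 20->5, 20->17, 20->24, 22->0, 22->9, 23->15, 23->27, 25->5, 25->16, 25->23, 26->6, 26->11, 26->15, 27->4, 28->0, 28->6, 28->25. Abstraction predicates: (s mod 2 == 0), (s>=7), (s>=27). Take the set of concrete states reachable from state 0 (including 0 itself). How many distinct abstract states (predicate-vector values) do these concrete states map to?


BFS from 0:
Concrete reachable: {0, 2, 3, 4, 5, 6, 7, 8, 10, 11, 13, 14, 15, 16, 17, 18, 19, 20, 23, 24, 25, 27, 28}
Abstract via predicates (s mod 2 == 0), (s>=7), (s>=27):
  (0,0,0) <- {3, 5}
  (0,1,0) <- {7, 11, 13, 15, 17, 19, 23, 25}
  (0,1,1) <- {27}
  (1,0,0) <- {0, 2, 4, 6}
  (1,1,0) <- {8, 10, 14, 16, 18, 20, 24}
  (1,1,1) <- {28}
Distinct abstract states = 6

6


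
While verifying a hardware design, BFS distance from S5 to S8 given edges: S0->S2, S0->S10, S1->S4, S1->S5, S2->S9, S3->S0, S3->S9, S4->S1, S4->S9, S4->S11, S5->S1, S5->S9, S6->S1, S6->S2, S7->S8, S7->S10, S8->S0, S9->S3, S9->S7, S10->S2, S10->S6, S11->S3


BFS layer-by-layer from S5:
  dist 0: {S5}
  dist 1: {S1, S9}
  dist 2: {S3, S4, S7}
  dist 3: {S0, S8, S10, S11}
  -> S8 reached at distance 3
Shortest path length = 3

3


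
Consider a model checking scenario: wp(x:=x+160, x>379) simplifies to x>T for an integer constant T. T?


Formula: wp(x:=E, P) = P[E/x] (substitute E for x in postcondition)
Step 1: Postcondition: x>379
Step 2: Substitute x+160 for x: x+160>379
Step 3: Solve for x: x > 379-160 = 219

219


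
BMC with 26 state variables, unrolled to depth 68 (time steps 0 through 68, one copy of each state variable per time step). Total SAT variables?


BMC unrolls to depth k, creating one copy of each state var for steps 0..k.
Step count = 68 + 1 = 69 (steps 0 through 68)
Vars per step = 26
Total = 26 * 69 = 1794

1794


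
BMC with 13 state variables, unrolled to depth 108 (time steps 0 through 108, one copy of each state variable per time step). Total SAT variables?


BMC unrolls to depth k, creating one copy of each state var for steps 0..k.
Step count = 108 + 1 = 109 (steps 0 through 108)
Vars per step = 13
Total = 13 * 109 = 1417

1417


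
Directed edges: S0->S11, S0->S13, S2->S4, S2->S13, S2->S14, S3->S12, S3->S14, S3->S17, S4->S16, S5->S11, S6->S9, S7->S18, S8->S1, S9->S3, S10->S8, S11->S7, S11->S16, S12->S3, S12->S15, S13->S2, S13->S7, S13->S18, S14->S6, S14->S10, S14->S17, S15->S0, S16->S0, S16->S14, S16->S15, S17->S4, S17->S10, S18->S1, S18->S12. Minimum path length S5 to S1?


BFS layer-by-layer from S5:
  dist 0: {S5}
  dist 1: {S11}
  dist 2: {S7, S16}
  dist 3: {S0, S14, S15, S18}
  dist 4: {S1, S6, S10, S12, S13, S17}
  -> S1 reached at distance 4
Shortest path length = 4

4


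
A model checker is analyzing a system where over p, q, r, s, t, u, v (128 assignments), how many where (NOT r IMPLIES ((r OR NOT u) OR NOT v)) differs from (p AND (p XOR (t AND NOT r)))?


F1 = (NOT r IMPLIES ((r OR NOT u) OR NOT v))
F2 = (p AND (p XOR (t AND NOT r)))
Evaluate both on each of 128 rows (bits = p,q,r,s,t,u,v):
  row 0 [0000000]: F1=1 F2=0 (differ) -> 1
  row 1 [0000001]: F1=1 F2=0 (differ) -> 1
  row 2 [0000010]: F1=1 F2=0 (differ) -> 1
  row 3 [0000011]: F1=0 F2=0 -> 0
  row 4 [0000100]: F1=1 F2=0 (differ) -> 1
  (every remaining row is evaluated the same way; all 128 results are listed next)
Full result column, 8 rows per line (p,q,r,s fixed per line; t,u,v runs 000..111 left to right):
  rows 0-7 [p,q,r,s=0000]: 11101110  (ones: 6)
  rows 8-15 [p,q,r,s=0001]: 11101110  (ones: 6)
  rows 16-23 [p,q,r,s=0010]: 11111111  (ones: 8)
  rows 24-31 [p,q,r,s=0011]: 11111111  (ones: 8)
  rows 32-39 [p,q,r,s=0100]: 11101110  (ones: 6)
  rows 40-47 [p,q,r,s=0101]: 11101110  (ones: 6)
  rows 48-55 [p,q,r,s=0110]: 11111111  (ones: 8)
  rows 56-63 [p,q,r,s=0111]: 11111111  (ones: 8)
  rows 64-71 [p,q,r,s=1000]: 00011110  (ones: 4)
  rows 72-79 [p,q,r,s=1001]: 00011110  (ones: 4)
  rows 80-87 [p,q,r,s=1010]: 00000000  (ones: 0)
  rows 88-95 [p,q,r,s=1011]: 00000000  (ones: 0)
  rows 96-103 [p,q,r,s=1100]: 00011110  (ones: 4)
  rows 104-111 [p,q,r,s=1101]: 00011110  (ones: 4)
  rows 112-119 [p,q,r,s=1110]: 00000000  (ones: 0)
  rows 120-127 [p,q,r,s=1111]: 00000000  (ones: 0)
Disagreements = 6+6+8+8+6+6+8+8+4+4+0+0+4+4+0+0 = 72

72


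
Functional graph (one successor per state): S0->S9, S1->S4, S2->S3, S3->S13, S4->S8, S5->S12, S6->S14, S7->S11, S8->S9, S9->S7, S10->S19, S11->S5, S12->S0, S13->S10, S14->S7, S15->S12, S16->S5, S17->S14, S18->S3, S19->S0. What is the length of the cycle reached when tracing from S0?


Trace from S0 until a state repeats:
  S0 -> S9 -> S7 -> S11 -> S5 -> S12 -> S0
S0 first seen at step 0, revisited at step 6.
Cycle length = 6 - 0 = 6

6


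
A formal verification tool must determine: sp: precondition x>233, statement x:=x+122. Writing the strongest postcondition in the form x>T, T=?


Formula: sp(P, x:=E) = exists old_x. (x = E[old_x/x]) AND P[old_x/x] (old_x is the value of x before the assignment; eliminate old_x by solving x = E[old_x/x] for old_x)
Step 1: Precondition P: x>233, i.e. old_x > 233
Step 2: Assignment gives x = old_x + 122, so old_x = x - 122
Step 3: Substitute into P: x - 122 > 233
Step 4: Simplify: x > 233+122 = 355

355


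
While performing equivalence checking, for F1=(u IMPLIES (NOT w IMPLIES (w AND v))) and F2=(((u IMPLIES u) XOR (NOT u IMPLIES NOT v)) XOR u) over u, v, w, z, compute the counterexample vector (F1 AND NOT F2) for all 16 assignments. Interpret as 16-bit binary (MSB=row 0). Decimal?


F1 = (u IMPLIES (NOT w IMPLIES (w AND v)))
F2 = (((u IMPLIES u) XOR (NOT u IMPLIES NOT v)) XOR u)
Counterexample to F1=>F2 is where F1=1 and F2=0.
Evaluate each row (bits = u,v,w,z, MSB first):
  row 0 [0000]: F1=1 F2=0 -> F1&~F2 -> 1
  row 1 [0001]: F1=1 F2=0 -> F1&~F2 -> 1
  row 2 [0010]: F1=1 F2=0 -> F1&~F2 -> 1
  row 3 [0011]: F1=1 F2=0 -> F1&~F2 -> 1
  row 4 [0100]: F1=1 F2=1 -> F1&~F2 -> 0
  row 5 [0101]: F1=1 F2=1 -> F1&~F2 -> 0
  row 6 [0110]: F1=1 F2=1 -> F1&~F2 -> 0
  row 7 [0111]: F1=1 F2=1 -> F1&~F2 -> 0
  row 8 [1000]: F1=0 F2=1 -> F1&~F2 -> 0
  row 9 [1001]: F1=0 F2=1 -> F1&~F2 -> 0
  row 10 [1010]: F1=1 F2=1 -> F1&~F2 -> 0
  row 11 [1011]: F1=1 F2=1 -> F1&~F2 -> 0
  row 12 [1100]: F1=0 F2=1 -> F1&~F2 -> 0
  row 13 [1101]: F1=0 F2=1 -> F1&~F2 -> 0
  row 14 [1110]: F1=1 F2=1 -> F1&~F2 -> 0
  row 15 [1111]: F1=1 F2=1 -> F1&~F2 -> 0
Full result column, 4 rows per line (u,v fixed per line; w,z runs 00..11 left to right):
  rows 0-3 [u,v=00]: 1111  = hex F
  rows 4-7 [u,v=01]: 0000  = hex 0
  rows 8-11 [u,v=10]: 0000  = hex 0
  rows 12-15 [u,v=11]: 0000  = hex 0
Counterexample vector (row 0 .. row 15) = 1111000000000000
Output column grouped in 4s = 1111 0000 0000 0000 = 0xF000
Convert to decimal digit by digit (value = value*16 + digit):
  F -> 15
  15*16 + 0 = 240
  240*16 + 0 = 3840
  3840*16 + 0 = 61440
Decimal = 61440

61440


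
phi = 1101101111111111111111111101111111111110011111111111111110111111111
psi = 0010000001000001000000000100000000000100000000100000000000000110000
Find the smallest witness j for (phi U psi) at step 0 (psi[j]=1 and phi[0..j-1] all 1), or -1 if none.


(phi U psi) at 0: need smallest j with psi[j]=1 and phi[i]=1 for all i in [0,j).
Scan from step 0:
  step 0: phi=1, psi=0 -> continue
  step 1: phi=1, psi=0 -> continue
  step 2: psi=1 and phi held for [0,2) -> witness found
Witness step = 2

2


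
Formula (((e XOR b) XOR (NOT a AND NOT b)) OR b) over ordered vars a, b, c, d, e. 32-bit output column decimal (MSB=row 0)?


Formula: (((e XOR b) XOR (NOT a AND NOT b)) OR b) over a, b, c, d, e (32 rows)
Evaluate each row (bits = a,b,c,d,e, MSB first):
  row 0 [00000]: (((0 XOR 0) XOR (NOT 0 AND NOT 0)) OR 0) -> 1
  row 1 [00001]: (((1 XOR 0) XOR (NOT 0 AND NOT 0)) OR 0) -> 0
  row 2 [00010]: (((0 XOR 0) XOR (NOT 0 AND NOT 0)) OR 0) -> 1
  row 3 [00011]: (((1 XOR 0) XOR (NOT 0 AND NOT 0)) OR 0) -> 0
  row 4 [00100]: (((0 XOR 0) XOR (NOT 0 AND NOT 0)) OR 0) -> 1
  row 5 [00101]: (((1 XOR 0) XOR (NOT 0 AND NOT 0)) OR 0) -> 0
  row 6 [00110]: (((0 XOR 0) XOR (NOT 0 AND NOT 0)) OR 0) -> 1
  row 7 [00111]: (((1 XOR 0) XOR (NOT 0 AND NOT 0)) OR 0) -> 0
  row 8 [01000]: (((0 XOR 1) XOR (NOT 0 AND NOT 1)) OR 1) -> 1
  row 9 [01001]: (((1 XOR 1) XOR (NOT 0 AND NOT 1)) OR 1) -> 1
  row 10 [01010]: (((0 XOR 1) XOR (NOT 0 AND NOT 1)) OR 1) -> 1
  row 11 [01011]: (((1 XOR 1) XOR (NOT 0 AND NOT 1)) OR 1) -> 1
  row 12 [01100]: (((0 XOR 1) XOR (NOT 0 AND NOT 1)) OR 1) -> 1
  row 13 [01101]: (((1 XOR 1) XOR (NOT 0 AND NOT 1)) OR 1) -> 1
  row 14 [01110]: (((0 XOR 1) XOR (NOT 0 AND NOT 1)) OR 1) -> 1
  row 15 [01111]: (((1 XOR 1) XOR (NOT 0 AND NOT 1)) OR 1) -> 1
  row 16 [10000]: (((0 XOR 0) XOR (NOT 1 AND NOT 0)) OR 0) -> 0
  row 17 [10001]: (((1 XOR 0) XOR (NOT 1 AND NOT 0)) OR 0) -> 1
  row 18 [10010]: (((0 XOR 0) XOR (NOT 1 AND NOT 0)) OR 0) -> 0
  row 19 [10011]: (((1 XOR 0) XOR (NOT 1 AND NOT 0)) OR 0) -> 1
  row 20 [10100]: (((0 XOR 0) XOR (NOT 1 AND NOT 0)) OR 0) -> 0
  row 21 [10101]: (((1 XOR 0) XOR (NOT 1 AND NOT 0)) OR 0) -> 1
  row 22 [10110]: (((0 XOR 0) XOR (NOT 1 AND NOT 0)) OR 0) -> 0
  row 23 [10111]: (((1 XOR 0) XOR (NOT 1 AND NOT 0)) OR 0) -> 1
  row 24 [11000]: (((0 XOR 1) XOR (NOT 1 AND NOT 1)) OR 1) -> 1
  row 25 [11001]: (((1 XOR 1) XOR (NOT 1 AND NOT 1)) OR 1) -> 1
  row 26 [11010]: (((0 XOR 1) XOR (NOT 1 AND NOT 1)) OR 1) -> 1
  row 27 [11011]: (((1 XOR 1) XOR (NOT 1 AND NOT 1)) OR 1) -> 1
  row 28 [11100]: (((0 XOR 1) XOR (NOT 1 AND NOT 1)) OR 1) -> 1
  row 29 [11101]: (((1 XOR 1) XOR (NOT 1 AND NOT 1)) OR 1) -> 1
  row 30 [11110]: (((0 XOR 1) XOR (NOT 1 AND NOT 1)) OR 1) -> 1
  row 31 [11111]: (((1 XOR 1) XOR (NOT 1 AND NOT 1)) OR 1) -> 1
Full result column, 4 rows per line (a,b,c fixed per line; d,e runs 00..11 left to right):
  rows 0-3 [a,b,c=000]: 1010  = hex A
  rows 4-7 [a,b,c=001]: 1010  = hex A
  rows 8-11 [a,b,c=010]: 1111  = hex F
  rows 12-15 [a,b,c=011]: 1111  = hex F
  rows 16-19 [a,b,c=100]: 0101  = hex 5
  rows 20-23 [a,b,c=101]: 0101  = hex 5
  rows 24-27 [a,b,c=110]: 1111  = hex F
  rows 28-31 [a,b,c=111]: 1111  = hex F
Output column (row 0 .. row 31) = 10101010111111110101010111111111
Output column grouped in 4s = 1010 1010 1111 1111 0101 0101 1111 1111 = 0xAAFF55FF
Convert to decimal digit by digit (value = value*16 + digit):
  A -> 10
  10*16 + 10 (A) = 170
  170*16 + 15 (F) = 2735
  2735*16 + 15 (F) = 43775
  43775*16 + 5 = 700405
  700405*16 + 5 = 11206485
  11206485*16 + 15 (F) = 179303775
  179303775*16 + 15 (F) = 2868860415
Decimal = 2868860415

2868860415


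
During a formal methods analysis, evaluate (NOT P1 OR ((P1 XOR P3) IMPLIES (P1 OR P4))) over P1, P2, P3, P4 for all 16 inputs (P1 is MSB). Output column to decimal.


Formula: (NOT P1 OR ((P1 XOR P3) IMPLIES (P1 OR P4))) over P1, P2, P3, P4 (16 rows)
Evaluate each row (bits = P1,P2,P3,P4, MSB first):
  row 0 [0000]: (NOT 0 OR ((0 XOR 0) IMPLIES (0 OR 0))) -> 1
  row 1 [0001]: (NOT 0 OR ((0 XOR 0) IMPLIES (0 OR 1))) -> 1
  row 2 [0010]: (NOT 0 OR ((0 XOR 1) IMPLIES (0 OR 0))) -> 1
  row 3 [0011]: (NOT 0 OR ((0 XOR 1) IMPLIES (0 OR 1))) -> 1
  row 4 [0100]: (NOT 0 OR ((0 XOR 0) IMPLIES (0 OR 0))) -> 1
  row 5 [0101]: (NOT 0 OR ((0 XOR 0) IMPLIES (0 OR 1))) -> 1
  row 6 [0110]: (NOT 0 OR ((0 XOR 1) IMPLIES (0 OR 0))) -> 1
  row 7 [0111]: (NOT 0 OR ((0 XOR 1) IMPLIES (0 OR 1))) -> 1
  row 8 [1000]: (NOT 1 OR ((1 XOR 0) IMPLIES (1 OR 0))) -> 1
  row 9 [1001]: (NOT 1 OR ((1 XOR 0) IMPLIES (1 OR 1))) -> 1
  row 10 [1010]: (NOT 1 OR ((1 XOR 1) IMPLIES (1 OR 0))) -> 1
  row 11 [1011]: (NOT 1 OR ((1 XOR 1) IMPLIES (1 OR 1))) -> 1
  row 12 [1100]: (NOT 1 OR ((1 XOR 0) IMPLIES (1 OR 0))) -> 1
  row 13 [1101]: (NOT 1 OR ((1 XOR 0) IMPLIES (1 OR 1))) -> 1
  row 14 [1110]: (NOT 1 OR ((1 XOR 1) IMPLIES (1 OR 0))) -> 1
  row 15 [1111]: (NOT 1 OR ((1 XOR 1) IMPLIES (1 OR 1))) -> 1
Full result column, 4 rows per line (P1,P2 fixed per line; P3,P4 runs 00..11 left to right):
  rows 0-3 [P1,P2=00]: 1111  = hex F
  rows 4-7 [P1,P2=01]: 1111  = hex F
  rows 8-11 [P1,P2=10]: 1111  = hex F
  rows 12-15 [P1,P2=11]: 1111  = hex F
Output column (row 0 .. row 15) = 1111111111111111
Output column grouped in 4s = 1111 1111 1111 1111 = 0xFFFF
Convert to decimal digit by digit (value = value*16 + digit):
  F -> 15
  15*16 + 15 (F) = 255
  255*16 + 15 (F) = 4095
  4095*16 + 15 (F) = 65535
Decimal = 65535

65535


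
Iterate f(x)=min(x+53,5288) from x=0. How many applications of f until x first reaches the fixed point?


Step 1: x=0, cap=5288, increment=53
Step 2: x grows by 53 each step until capped at 5288; fixed point is x=5288
Step 3: iterations = ceil(5288/53) = 100

100


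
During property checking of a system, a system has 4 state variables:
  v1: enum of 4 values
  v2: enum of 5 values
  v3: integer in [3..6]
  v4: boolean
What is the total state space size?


State space = product of domain sizes of all variables.
Domain sizes:
  v1 (enum of 4 values): 4
  v2 (enum of 5 values): 5
  v3 (integer in [3..6]): 4
  v4 (boolean): 2
Product = 4 * 5 * 4 * 2 = 160

160


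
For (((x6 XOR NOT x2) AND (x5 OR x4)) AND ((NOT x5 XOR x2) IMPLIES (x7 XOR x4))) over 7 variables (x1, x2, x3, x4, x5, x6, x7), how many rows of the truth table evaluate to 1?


Formula: (((x6 XOR NOT x2) AND (x5 OR x4)) AND ((NOT x5 XOR x2) IMPLIES (x7 XOR x4))) over 7 vars (128 rows)
Evaluate each row (x1, x2, x3, x4, x5, x6, x7 as bits, MSB first):
  row 0 [0000000]: (((0 XOR NOT 0) AND (0 OR 0)) AND ((NOT 0 XOR 0) IMPLIES (0 XOR 0))) -> 0
  row 1 [0000001]: (((0 XOR NOT 0) AND (0 OR 0)) AND ((NOT 0 XOR 0) IMPLIES (1 XOR 0))) -> 0
  row 2 [0000010]: (((1 XOR NOT 0) AND (0 OR 0)) AND ((NOT 0 XOR 0) IMPLIES (0 XOR 0))) -> 0
  row 3 [0000011]: (((1 XOR NOT 0) AND (0 OR 0)) AND ((NOT 0 XOR 0) IMPLIES (1 XOR 0))) -> 0
  row 4 [0000100]: (((0 XOR NOT 0) AND (1 OR 0)) AND ((NOT 1 XOR 0) IMPLIES (0 XOR 0))) -> 1
  (every remaining row is evaluated the same way; all 128 results are listed next)
Full result column, 8 rows per line (x1,x2,x3,x4 fixed per line; x5,x6,x7 runs 000..111 left to right):
  rows 0-7 [x1,x2,x3,x4=0000]: 00001100  (ones: 2)
  rows 8-15 [x1,x2,x3,x4=0001]: 10001100  (ones: 3)
  rows 16-23 [x1,x2,x3,x4=0010]: 00001100  (ones: 2)
  rows 24-31 [x1,x2,x3,x4=0011]: 10001100  (ones: 3)
  rows 32-39 [x1,x2,x3,x4=0100]: 00000001  (ones: 1)
  rows 40-47 [x1,x2,x3,x4=0101]: 00110010  (ones: 3)
  rows 48-55 [x1,x2,x3,x4=0110]: 00000001  (ones: 1)
  rows 56-63 [x1,x2,x3,x4=0111]: 00110010  (ones: 3)
  rows 64-71 [x1,x2,x3,x4=1000]: 00001100  (ones: 2)
  rows 72-79 [x1,x2,x3,x4=1001]: 10001100  (ones: 3)
  rows 80-87 [x1,x2,x3,x4=1010]: 00001100  (ones: 2)
  rows 88-95 [x1,x2,x3,x4=1011]: 10001100  (ones: 3)
  rows 96-103 [x1,x2,x3,x4=1100]: 00000001  (ones: 1)
  rows 104-111 [x1,x2,x3,x4=1101]: 00110010  (ones: 3)
  rows 112-119 [x1,x2,x3,x4=1110]: 00000001  (ones: 1)
  rows 120-127 [x1,x2,x3,x4=1111]: 00110010  (ones: 3)
Count of 1-rows = 2+3+2+3+1+3+1+3+2+3+2+3+1+3+1+3 = 36

36


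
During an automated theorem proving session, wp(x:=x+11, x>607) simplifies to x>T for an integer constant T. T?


Formula: wp(x:=E, P) = P[E/x] (substitute E for x in postcondition)
Step 1: Postcondition: x>607
Step 2: Substitute x+11 for x: x+11>607
Step 3: Solve for x: x > 607-11 = 596

596


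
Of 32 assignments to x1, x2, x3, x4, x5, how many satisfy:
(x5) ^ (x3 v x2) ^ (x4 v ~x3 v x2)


CNF with 3 clauses over 5 vars (32 assignments).
An assignment satisfies CNF iff every clause has >=1 true literal.
Check each row (bits = x1,x2,x3,x4,x5; clause T/F shown):
  row 0 [00000]: clauses=FFT -> 0
  row 1 [00001]: clauses=TFT -> 0
  row 2 [00010]: clauses=FFT -> 0
  row 3 [00011]: clauses=TFT -> 0
  row 4 [00100]: clauses=FTF -> 0
  row 5 [00101]: clauses=TTF -> 0
  row 6 [00110]: clauses=FTT -> 0
  row 7 [00111]: clauses=TTT -> 1
  row 8 [01000]: clauses=FTT -> 0
  row 9 [01001]: clauses=TTT -> 1
  row 10 [01010]: clauses=FTT -> 0
  row 11 [01011]: clauses=TTT -> 1
  row 12 [01100]: clauses=FTT -> 0
  row 13 [01101]: clauses=TTT -> 1
  row 14 [01110]: clauses=FTT -> 0
  row 15 [01111]: clauses=TTT -> 1
  row 16 [10000]: clauses=FFT -> 0
  row 17 [10001]: clauses=TFT -> 0
  row 18 [10010]: clauses=FFT -> 0
  row 19 [10011]: clauses=TFT -> 0
  row 20 [10100]: clauses=FTF -> 0
  row 21 [10101]: clauses=TTF -> 0
  row 22 [10110]: clauses=FTT -> 0
  row 23 [10111]: clauses=TTT -> 1
  row 24 [11000]: clauses=FTT -> 0
  row 25 [11001]: clauses=TTT -> 1
  row 26 [11010]: clauses=FTT -> 0
  row 27 [11011]: clauses=TTT -> 1
  row 28 [11100]: clauses=FTT -> 0
  row 29 [11101]: clauses=TTT -> 1
  row 30 [11110]: clauses=FTT -> 0
  row 31 [11111]: clauses=TTT -> 1
Full result column, 8 rows per line (x1,x2 fixed per line; x3,x4,x5 runs 000..111 left to right):
  rows 0-7 [x1,x2=00]: 00000001  (ones: 1)
  rows 8-15 [x1,x2=01]: 01010101  (ones: 4)
  rows 16-23 [x1,x2=10]: 00000001  (ones: 1)
  rows 24-31 [x1,x2=11]: 01010101  (ones: 4)
Satisfying assignments = 1+4+1+4 = 10

10


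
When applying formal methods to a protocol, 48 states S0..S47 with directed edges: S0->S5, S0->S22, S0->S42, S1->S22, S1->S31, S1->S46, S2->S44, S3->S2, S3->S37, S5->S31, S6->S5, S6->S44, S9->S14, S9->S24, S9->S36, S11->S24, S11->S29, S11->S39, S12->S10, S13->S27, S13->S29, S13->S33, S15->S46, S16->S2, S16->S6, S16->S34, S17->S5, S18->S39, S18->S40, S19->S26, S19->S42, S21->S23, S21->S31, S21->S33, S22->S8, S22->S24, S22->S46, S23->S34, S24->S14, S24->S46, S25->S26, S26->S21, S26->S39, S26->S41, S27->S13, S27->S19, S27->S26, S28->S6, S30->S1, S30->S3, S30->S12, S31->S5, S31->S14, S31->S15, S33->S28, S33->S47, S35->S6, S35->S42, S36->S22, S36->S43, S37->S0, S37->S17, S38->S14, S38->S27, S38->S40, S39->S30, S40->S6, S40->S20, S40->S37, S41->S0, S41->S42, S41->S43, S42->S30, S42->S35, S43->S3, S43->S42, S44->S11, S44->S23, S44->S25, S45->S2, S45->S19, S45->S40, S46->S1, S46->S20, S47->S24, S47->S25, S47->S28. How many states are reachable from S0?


BFS from S0:
  layer 0: {S0}
  layer 1: {S5, S22, S42}
  layer 2: {S8, S24, S30, S31, S35, S46}
  layer 3: {S1, S3, S6, S12, S14, S15, S20}
  layer 4: {S2, S10, S37, S44}
  layer 5: {S11, S17, S23, S25}
  layer 6: {S26, S29, S34, S39}
  layer 7: {S21, S41}
  layer 8: {S33, S43}
  layer 9: {S28, S47}
Reachable set: {S0, S1, S2, S3, S5, S6, S8, S10, S11, S12, S14, S15, S17, S20, S21, S22, S23, S24, S25, S26, S28, S29, S30, S31, S33, S34, S35, S37, S39, S41, S42, S43, S44, S46, S47}
Count = 35

35


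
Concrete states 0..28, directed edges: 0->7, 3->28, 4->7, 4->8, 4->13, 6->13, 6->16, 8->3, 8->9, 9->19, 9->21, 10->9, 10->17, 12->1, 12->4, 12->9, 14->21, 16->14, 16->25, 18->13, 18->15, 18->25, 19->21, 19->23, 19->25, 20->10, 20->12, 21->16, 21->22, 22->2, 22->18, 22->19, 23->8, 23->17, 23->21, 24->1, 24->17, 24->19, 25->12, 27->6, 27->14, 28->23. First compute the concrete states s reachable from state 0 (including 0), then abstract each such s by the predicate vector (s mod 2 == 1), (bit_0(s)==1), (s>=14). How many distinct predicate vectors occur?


BFS from 0:
Concrete reachable: {0, 7}
Abstract via predicates (s mod 2 == 1), (bit_0(s)==1), (s>=14):
  (0,0,0) <- {0}
  (1,1,0) <- {7}
Distinct abstract states = 2

2


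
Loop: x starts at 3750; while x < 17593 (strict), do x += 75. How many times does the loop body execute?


Step 1: x goes from 3750 toward 17593 by 75; the body runs while x<17593, so iterations = ceil((bound-start)/step)
Step 2: Distance=13843
Step 3: ceil(13843/75)=185

185


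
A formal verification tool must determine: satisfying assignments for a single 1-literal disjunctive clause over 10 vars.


Step 1: Total=2^10=1024
Step 2: Unsat when all 1 false: 2^9=512
Step 3: Sat=1024-512=512

512


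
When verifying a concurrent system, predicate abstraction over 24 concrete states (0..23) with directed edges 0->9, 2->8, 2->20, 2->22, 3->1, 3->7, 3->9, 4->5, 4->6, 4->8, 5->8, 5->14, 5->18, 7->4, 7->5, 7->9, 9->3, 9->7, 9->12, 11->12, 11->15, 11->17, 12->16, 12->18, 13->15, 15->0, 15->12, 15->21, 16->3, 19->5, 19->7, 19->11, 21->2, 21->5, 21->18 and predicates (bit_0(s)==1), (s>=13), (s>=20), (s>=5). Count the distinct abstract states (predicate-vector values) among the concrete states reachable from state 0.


BFS from 0:
Concrete reachable: {0, 1, 3, 4, 5, 6, 7, 8, 9, 12, 14, 16, 18}
Abstract via predicates (bit_0(s)==1), (s>=13), (s>=20), (s>=5):
  (0,0,0,0) <- {0, 4}
  (0,0,0,1) <- {6, 8, 12}
  (0,1,0,1) <- {14, 16, 18}
  (1,0,0,0) <- {1, 3}
  (1,0,0,1) <- {5, 7, 9}
Distinct abstract states = 5

5


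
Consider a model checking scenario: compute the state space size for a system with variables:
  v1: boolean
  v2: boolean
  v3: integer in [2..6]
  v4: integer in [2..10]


State space = product of domain sizes of all variables.
Domain sizes:
  v1 (boolean): 2
  v2 (boolean): 2
  v3 (integer in [2..6]): 5
  v4 (integer in [2..10]): 9
Product = 2 * 2 * 5 * 9 = 180

180


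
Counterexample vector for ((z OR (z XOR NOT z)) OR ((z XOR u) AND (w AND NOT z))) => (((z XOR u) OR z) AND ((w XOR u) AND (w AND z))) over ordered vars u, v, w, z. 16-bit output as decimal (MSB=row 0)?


F1 = ((z OR (z XOR NOT z)) OR ((z XOR u) AND (w AND NOT z)))
F2 = (((z XOR u) OR z) AND ((w XOR u) AND (w AND z)))
Counterexample to F1=>F2 is where F1=1 and F2=0.
Evaluate each row (bits = u,v,w,z, MSB first):
  row 0 [0000]: F1=1 F2=0 -> F1&~F2 -> 1
  row 1 [0001]: F1=1 F2=0 -> F1&~F2 -> 1
  row 2 [0010]: F1=1 F2=0 -> F1&~F2 -> 1
  row 3 [0011]: F1=1 F2=1 -> F1&~F2 -> 0
  row 4 [0100]: F1=1 F2=0 -> F1&~F2 -> 1
  row 5 [0101]: F1=1 F2=0 -> F1&~F2 -> 1
  row 6 [0110]: F1=1 F2=0 -> F1&~F2 -> 1
  row 7 [0111]: F1=1 F2=1 -> F1&~F2 -> 0
  row 8 [1000]: F1=1 F2=0 -> F1&~F2 -> 1
  row 9 [1001]: F1=1 F2=0 -> F1&~F2 -> 1
  row 10 [1010]: F1=1 F2=0 -> F1&~F2 -> 1
  row 11 [1011]: F1=1 F2=0 -> F1&~F2 -> 1
  row 12 [1100]: F1=1 F2=0 -> F1&~F2 -> 1
  row 13 [1101]: F1=1 F2=0 -> F1&~F2 -> 1
  row 14 [1110]: F1=1 F2=0 -> F1&~F2 -> 1
  row 15 [1111]: F1=1 F2=0 -> F1&~F2 -> 1
Full result column, 4 rows per line (u,v fixed per line; w,z runs 00..11 left to right):
  rows 0-3 [u,v=00]: 1110  = hex E
  rows 4-7 [u,v=01]: 1110  = hex E
  rows 8-11 [u,v=10]: 1111  = hex F
  rows 12-15 [u,v=11]: 1111  = hex F
Counterexample vector (row 0 .. row 15) = 1110111011111111
Output column grouped in 4s = 1110 1110 1111 1111 = 0xEEFF
Convert to decimal digit by digit (value = value*16 + digit):
  E -> 14
  14*16 + 14 (E) = 238
  238*16 + 15 (F) = 3823
  3823*16 + 15 (F) = 61183
Decimal = 61183

61183


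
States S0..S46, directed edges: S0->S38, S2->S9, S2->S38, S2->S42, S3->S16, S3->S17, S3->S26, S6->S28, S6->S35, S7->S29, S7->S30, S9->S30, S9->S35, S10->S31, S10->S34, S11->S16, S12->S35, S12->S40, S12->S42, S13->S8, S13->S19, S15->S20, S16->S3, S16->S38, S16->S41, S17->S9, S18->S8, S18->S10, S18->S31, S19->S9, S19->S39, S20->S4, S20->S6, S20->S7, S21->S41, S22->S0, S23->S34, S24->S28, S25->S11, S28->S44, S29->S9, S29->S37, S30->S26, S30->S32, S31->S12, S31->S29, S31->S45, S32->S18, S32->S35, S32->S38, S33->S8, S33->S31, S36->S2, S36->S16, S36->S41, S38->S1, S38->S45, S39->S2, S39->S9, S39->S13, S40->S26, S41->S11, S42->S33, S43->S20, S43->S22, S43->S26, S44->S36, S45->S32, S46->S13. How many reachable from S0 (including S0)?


BFS from S0:
  layer 0: {S0}
  layer 1: {S38}
  layer 2: {S1, S45}
  layer 3: {S32}
  layer 4: {S18, S35}
  layer 5: {S8, S10, S31}
  layer 6: {S12, S29, S34}
  layer 7: {S9, S37, S40, S42}
  layer 8: {S26, S30, S33}
Reachable set: {S0, S1, S8, S9, S10, S12, S18, S26, S29, S30, S31, S32, S33, S34, S35, S37, S38, S40, S42, S45}
Count = 20

20


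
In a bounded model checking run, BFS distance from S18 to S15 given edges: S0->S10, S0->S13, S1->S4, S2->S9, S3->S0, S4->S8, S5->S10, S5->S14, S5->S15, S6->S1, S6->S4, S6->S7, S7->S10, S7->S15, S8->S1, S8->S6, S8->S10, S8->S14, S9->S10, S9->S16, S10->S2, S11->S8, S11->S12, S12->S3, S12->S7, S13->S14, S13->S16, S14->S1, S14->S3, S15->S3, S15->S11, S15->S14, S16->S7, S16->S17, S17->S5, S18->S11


BFS layer-by-layer from S18:
  dist 0: {S18}
  dist 1: {S11}
  dist 2: {S8, S12}
  dist 3: {S1, S3, S6, S7, S10, S14}
  dist 4: {S0, S2, S4, S15}
  -> S15 reached at distance 4
Shortest path length = 4

4


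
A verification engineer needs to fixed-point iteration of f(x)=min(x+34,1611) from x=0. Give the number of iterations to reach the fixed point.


Step 1: x=0, cap=1611, increment=34
Step 2: x grows by 34 each step until capped at 1611; fixed point is x=1611
Step 3: iterations = ceil(1611/34) = 48

48


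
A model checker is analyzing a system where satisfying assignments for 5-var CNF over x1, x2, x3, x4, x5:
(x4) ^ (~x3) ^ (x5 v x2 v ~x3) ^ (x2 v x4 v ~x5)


CNF with 4 clauses over 5 vars (32 assignments).
An assignment satisfies CNF iff every clause has >=1 true literal.
Check each row (bits = x1,x2,x3,x4,x5; clause T/F shown):
  row 0 [00000]: clauses=FTTT -> 0
  row 1 [00001]: clauses=FTTF -> 0
  row 2 [00010]: clauses=TTTT -> 1
  row 3 [00011]: clauses=TTTT -> 1
  row 4 [00100]: clauses=FFFT -> 0
  row 5 [00101]: clauses=FFTF -> 0
  row 6 [00110]: clauses=TFFT -> 0
  row 7 [00111]: clauses=TFTT -> 0
  row 8 [01000]: clauses=FTTT -> 0
  row 9 [01001]: clauses=FTTT -> 0
  row 10 [01010]: clauses=TTTT -> 1
  row 11 [01011]: clauses=TTTT -> 1
  row 12 [01100]: clauses=FFTT -> 0
  row 13 [01101]: clauses=FFTT -> 0
  row 14 [01110]: clauses=TFTT -> 0
  row 15 [01111]: clauses=TFTT -> 0
  row 16 [10000]: clauses=FTTT -> 0
  row 17 [10001]: clauses=FTTF -> 0
  row 18 [10010]: clauses=TTTT -> 1
  row 19 [10011]: clauses=TTTT -> 1
  row 20 [10100]: clauses=FFFT -> 0
  row 21 [10101]: clauses=FFTF -> 0
  row 22 [10110]: clauses=TFFT -> 0
  row 23 [10111]: clauses=TFTT -> 0
  row 24 [11000]: clauses=FTTT -> 0
  row 25 [11001]: clauses=FTTT -> 0
  row 26 [11010]: clauses=TTTT -> 1
  row 27 [11011]: clauses=TTTT -> 1
  row 28 [11100]: clauses=FFTT -> 0
  row 29 [11101]: clauses=FFTT -> 0
  row 30 [11110]: clauses=TFTT -> 0
  row 31 [11111]: clauses=TFTT -> 0
Full result column, 8 rows per line (x1,x2 fixed per line; x3,x4,x5 runs 000..111 left to right):
  rows 0-7 [x1,x2=00]: 00110000  (ones: 2)
  rows 8-15 [x1,x2=01]: 00110000  (ones: 2)
  rows 16-23 [x1,x2=10]: 00110000  (ones: 2)
  rows 24-31 [x1,x2=11]: 00110000  (ones: 2)
Satisfying assignments = 2+2+2+2 = 8

8


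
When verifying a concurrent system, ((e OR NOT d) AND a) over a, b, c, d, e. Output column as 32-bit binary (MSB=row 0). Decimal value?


Formula: ((e OR NOT d) AND a) over a, b, c, d, e (32 rows)
Evaluate each row (bits = a,b,c,d,e, MSB first):
  row 0 [00000]: ((0 OR NOT 0) AND 0) -> 0
  row 1 [00001]: ((1 OR NOT 0) AND 0) -> 0
  row 2 [00010]: ((0 OR NOT 1) AND 0) -> 0
  row 3 [00011]: ((1 OR NOT 1) AND 0) -> 0
  row 4 [00100]: ((0 OR NOT 0) AND 0) -> 0
  row 5 [00101]: ((1 OR NOT 0) AND 0) -> 0
  row 6 [00110]: ((0 OR NOT 1) AND 0) -> 0
  row 7 [00111]: ((1 OR NOT 1) AND 0) -> 0
  row 8 [01000]: ((0 OR NOT 0) AND 0) -> 0
  row 9 [01001]: ((1 OR NOT 0) AND 0) -> 0
  row 10 [01010]: ((0 OR NOT 1) AND 0) -> 0
  row 11 [01011]: ((1 OR NOT 1) AND 0) -> 0
  row 12 [01100]: ((0 OR NOT 0) AND 0) -> 0
  row 13 [01101]: ((1 OR NOT 0) AND 0) -> 0
  row 14 [01110]: ((0 OR NOT 1) AND 0) -> 0
  row 15 [01111]: ((1 OR NOT 1) AND 0) -> 0
  row 16 [10000]: ((0 OR NOT 0) AND 1) -> 1
  row 17 [10001]: ((1 OR NOT 0) AND 1) -> 1
  row 18 [10010]: ((0 OR NOT 1) AND 1) -> 0
  row 19 [10011]: ((1 OR NOT 1) AND 1) -> 1
  row 20 [10100]: ((0 OR NOT 0) AND 1) -> 1
  row 21 [10101]: ((1 OR NOT 0) AND 1) -> 1
  row 22 [10110]: ((0 OR NOT 1) AND 1) -> 0
  row 23 [10111]: ((1 OR NOT 1) AND 1) -> 1
  row 24 [11000]: ((0 OR NOT 0) AND 1) -> 1
  row 25 [11001]: ((1 OR NOT 0) AND 1) -> 1
  row 26 [11010]: ((0 OR NOT 1) AND 1) -> 0
  row 27 [11011]: ((1 OR NOT 1) AND 1) -> 1
  row 28 [11100]: ((0 OR NOT 0) AND 1) -> 1
  row 29 [11101]: ((1 OR NOT 0) AND 1) -> 1
  row 30 [11110]: ((0 OR NOT 1) AND 1) -> 0
  row 31 [11111]: ((1 OR NOT 1) AND 1) -> 1
Full result column, 4 rows per line (a,b,c fixed per line; d,e runs 00..11 left to right):
  rows 0-3 [a,b,c=000]: 0000  = hex 0
  rows 4-7 [a,b,c=001]: 0000  = hex 0
  rows 8-11 [a,b,c=010]: 0000  = hex 0
  rows 12-15 [a,b,c=011]: 0000  = hex 0
  rows 16-19 [a,b,c=100]: 1101  = hex D
  rows 20-23 [a,b,c=101]: 1101  = hex D
  rows 24-27 [a,b,c=110]: 1101  = hex D
  rows 28-31 [a,b,c=111]: 1101  = hex D
Output column (row 0 .. row 31) = 00000000000000001101110111011101
Output column grouped in 4s = 0000 0000 0000 0000 1101 1101 1101 1101 = 0x0000DDDD
Convert to decimal digit by digit (value = value*16 + digit):
  0 -> 0
  0*16 + 0 = 0
  0*16 + 0 = 0
  0*16 + 0 = 0
  0*16 + 13 (D) = 13
  13*16 + 13 (D) = 221
  221*16 + 13 (D) = 3549
  3549*16 + 13 (D) = 56797
Decimal = 56797

56797


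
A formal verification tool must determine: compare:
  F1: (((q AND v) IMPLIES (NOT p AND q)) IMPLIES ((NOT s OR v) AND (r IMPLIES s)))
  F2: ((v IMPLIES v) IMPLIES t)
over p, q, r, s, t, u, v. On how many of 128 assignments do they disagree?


F1 = (((q AND v) IMPLIES (NOT p AND q)) IMPLIES ((NOT s OR v) AND (r IMPLIES s)))
F2 = ((v IMPLIES v) IMPLIES t)
Evaluate both on each of 128 rows (bits = p,q,r,s,t,u,v):
  row 0 [0000000]: F1=1 F2=0 (differ) -> 1
  row 1 [0000001]: F1=1 F2=0 (differ) -> 1
  row 2 [0000010]: F1=1 F2=0 (differ) -> 1
  row 3 [0000011]: F1=1 F2=0 (differ) -> 1
  row 4 [0000100]: F1=1 F2=1 -> 0
  (every remaining row is evaluated the same way; all 128 results are listed next)
Full result column, 8 rows per line (p,q,r,s fixed per line; t,u,v runs 000..111 left to right):
  rows 0-7 [p,q,r,s=0000]: 11110000  (ones: 4)
  rows 8-15 [p,q,r,s=0001]: 01011010  (ones: 4)
  rows 16-23 [p,q,r,s=0010]: 00001111  (ones: 4)
  rows 24-31 [p,q,r,s=0011]: 01011010  (ones: 4)
  rows 32-39 [p,q,r,s=0100]: 11110000  (ones: 4)
  rows 40-47 [p,q,r,s=0101]: 01011010  (ones: 4)
  rows 48-55 [p,q,r,s=0110]: 00001111  (ones: 4)
  rows 56-63 [p,q,r,s=0111]: 01011010  (ones: 4)
  rows 64-71 [p,q,r,s=1000]: 11110000  (ones: 4)
  rows 72-79 [p,q,r,s=1001]: 01011010  (ones: 4)
  rows 80-87 [p,q,r,s=1010]: 00001111  (ones: 4)
  rows 88-95 [p,q,r,s=1011]: 01011010  (ones: 4)
  rows 96-103 [p,q,r,s=1100]: 11110000  (ones: 4)
  rows 104-111 [p,q,r,s=1101]: 01011010  (ones: 4)
  rows 112-119 [p,q,r,s=1110]: 01011010  (ones: 4)
  rows 120-127 [p,q,r,s=1111]: 01011010  (ones: 4)
Disagreements = 4+4+4+4+4+4+4+4+4+4+4+4+4+4+4+4 = 64

64
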